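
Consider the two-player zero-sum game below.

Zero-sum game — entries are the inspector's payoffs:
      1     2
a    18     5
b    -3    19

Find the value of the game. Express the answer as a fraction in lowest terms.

Row minima are 5 and -3, so the inspector's maximin is 5; column maxima are 18 and 19, so the inspectee's minimax is 18. These differ, so the equilibrium is in mixed strategies.
Let the inspector play a with probability p. The inspectee is indifferent when 18p − 3(1−p) = 5p + 19(1−p), giving p = 22/35.
Let the inspectee play 1 with probability q. The inspector is indifferent when 18q + 5(1−q) = −3q + 19(1−q), giving q = 2/5.
The value is 18·(2/5) + (5)·(3/5) = 51/5.

51/5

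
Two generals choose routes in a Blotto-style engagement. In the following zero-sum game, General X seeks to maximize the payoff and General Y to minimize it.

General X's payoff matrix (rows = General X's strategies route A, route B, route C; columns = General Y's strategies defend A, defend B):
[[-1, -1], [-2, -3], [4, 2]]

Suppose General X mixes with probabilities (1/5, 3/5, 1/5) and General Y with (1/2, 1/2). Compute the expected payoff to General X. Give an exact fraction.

-11/10

Against (1/2, 1/2), each row's expected payoff is route A: -1; route B: -5/2; route C: 3.
Taking the (1/5, 3/5, 1/5)-weighted average: (1/5)·(-1) + (3/5)·(-5/2) + (1/5)·(3) = -11/10.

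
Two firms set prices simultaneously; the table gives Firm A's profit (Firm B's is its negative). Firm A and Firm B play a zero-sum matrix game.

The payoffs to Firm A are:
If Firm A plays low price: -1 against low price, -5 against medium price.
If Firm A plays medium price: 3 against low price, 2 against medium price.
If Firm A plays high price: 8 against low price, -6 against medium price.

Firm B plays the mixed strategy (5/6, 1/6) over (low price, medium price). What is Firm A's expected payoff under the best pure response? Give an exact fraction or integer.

low price: (-1)·(5/6) + (-5)·(1/6) = -5/3.
medium price: (3)·(5/6) + (2)·(1/6) = 17/6.
high price: (8)·(5/6) + (-6)·(1/6) = 17/3.
The best pure response is high price with expected payoff 17/3.

17/3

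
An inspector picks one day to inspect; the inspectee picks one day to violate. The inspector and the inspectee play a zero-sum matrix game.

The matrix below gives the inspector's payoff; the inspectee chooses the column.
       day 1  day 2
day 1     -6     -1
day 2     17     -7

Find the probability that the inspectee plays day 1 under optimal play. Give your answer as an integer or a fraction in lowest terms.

6/29

Row minima are -6 and -7, so the inspector's maximin is -6; column maxima are 17 and -1, so the inspectee's minimax is -1. These differ, so the equilibrium is in mixed strategies.
Let the inspectee play day 1 with probability q. The inspector is indifferent when −6q − (1−q) = 17q − 7(1−q), giving q = 6/29.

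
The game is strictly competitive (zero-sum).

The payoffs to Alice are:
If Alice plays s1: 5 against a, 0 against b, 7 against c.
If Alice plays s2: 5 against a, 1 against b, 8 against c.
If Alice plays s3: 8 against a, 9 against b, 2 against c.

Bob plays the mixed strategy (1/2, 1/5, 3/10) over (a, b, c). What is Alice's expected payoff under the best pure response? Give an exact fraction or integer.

32/5

s1: (5)·(1/2) + (0)·(1/5) + (7)·(3/10) = 23/5.
s2: (5)·(1/2) + (1)·(1/5) + (8)·(3/10) = 51/10.
s3: (8)·(1/2) + (9)·(1/5) + (2)·(3/10) = 32/5.
The best pure response is s3 with expected payoff 32/5.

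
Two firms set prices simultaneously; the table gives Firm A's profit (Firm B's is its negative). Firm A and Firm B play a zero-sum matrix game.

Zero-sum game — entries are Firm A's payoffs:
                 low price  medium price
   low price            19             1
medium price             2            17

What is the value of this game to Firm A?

107/11

Row minima are 1 and 2, so Firm A's maximin is 2; column maxima are 19 and 17, so Firm B's minimax is 17. These differ, so the equilibrium is in mixed strategies.
Let Firm A play low price with probability p. Firm B is indifferent when 19p + 2(1−p) = p + 17(1−p), giving p = 5/11.
Let Firm B play low price with probability q. Firm A is indifferent when 19q + (1−q) = 2q + 17(1−q), giving q = 16/33.
The value is 19·(16/33) + (1)·(17/33) = 107/11.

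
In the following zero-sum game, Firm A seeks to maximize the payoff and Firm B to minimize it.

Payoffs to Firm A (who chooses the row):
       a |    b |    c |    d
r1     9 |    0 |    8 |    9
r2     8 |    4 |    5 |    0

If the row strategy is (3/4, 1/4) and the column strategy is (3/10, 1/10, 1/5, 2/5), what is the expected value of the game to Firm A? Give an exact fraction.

Against (3/10, 1/10, 1/5, 2/5), each row's expected payoff is r1: 79/10; r2: 19/5.
Taking the (3/4, 1/4)-weighted average: (3/4)·(79/10) + (1/4)·(19/5) = 55/8.

55/8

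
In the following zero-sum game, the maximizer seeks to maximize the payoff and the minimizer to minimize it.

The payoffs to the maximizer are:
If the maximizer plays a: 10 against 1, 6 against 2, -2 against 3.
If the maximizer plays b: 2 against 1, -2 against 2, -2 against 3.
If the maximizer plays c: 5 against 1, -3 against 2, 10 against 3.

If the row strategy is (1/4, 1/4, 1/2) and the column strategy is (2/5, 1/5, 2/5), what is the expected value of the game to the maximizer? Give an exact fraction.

37/10

Against (2/5, 1/5, 2/5), each row's expected payoff is a: 22/5; b: -2/5; c: 27/5.
Taking the (1/4, 1/4, 1/2)-weighted average: (1/4)·(22/5) + (1/4)·(-2/5) + (1/2)·(27/5) = 37/10.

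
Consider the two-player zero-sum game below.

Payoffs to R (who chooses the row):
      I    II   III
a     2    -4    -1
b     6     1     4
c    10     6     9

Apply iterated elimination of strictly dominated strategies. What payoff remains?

6

Column III is strictly dominated by II for C (-4<-1, 1<4, 6<9); eliminate III.
Row b is strictly dominated by row c (10>6, 6>1); eliminate b.
Column I is strictly dominated by II for C (-4<2, 6<10); eliminate I.
Row a is strictly dominated by row c (6>-4); eliminate a.
Only (c, II) remains, with payoff 6.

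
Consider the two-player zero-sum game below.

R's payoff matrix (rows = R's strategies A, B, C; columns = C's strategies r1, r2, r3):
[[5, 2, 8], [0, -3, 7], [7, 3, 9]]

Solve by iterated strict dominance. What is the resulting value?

Column r1 is strictly dominated by r2 for C (2<5, -3<0, 3<7); eliminate r1.
Row A is strictly dominated by row C (3>2, 9>8); eliminate A.
Column r3 is strictly dominated by r2 for C (-3<7, 3<9); eliminate r3.
Row B is strictly dominated by row C (3>-3); eliminate B.
Only (C, r2) remains, with payoff 3.

3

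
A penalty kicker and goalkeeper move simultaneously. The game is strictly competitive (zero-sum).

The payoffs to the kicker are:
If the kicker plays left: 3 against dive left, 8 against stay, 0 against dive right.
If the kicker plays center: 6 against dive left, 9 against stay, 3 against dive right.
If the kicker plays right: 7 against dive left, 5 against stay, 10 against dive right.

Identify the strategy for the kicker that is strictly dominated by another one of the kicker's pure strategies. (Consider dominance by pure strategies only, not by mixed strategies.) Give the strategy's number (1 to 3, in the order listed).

1

Compare left with center: 6 > 3, 9 > 8, 3 > 0.
So center strictly dominates left for the kicker; left is strictly dominated.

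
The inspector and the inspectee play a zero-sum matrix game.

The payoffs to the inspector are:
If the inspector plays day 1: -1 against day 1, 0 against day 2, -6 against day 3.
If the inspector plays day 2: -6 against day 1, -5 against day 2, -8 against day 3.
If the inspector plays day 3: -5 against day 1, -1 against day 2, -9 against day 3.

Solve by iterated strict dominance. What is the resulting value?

Row day 3 is strictly dominated by row day 1 (-1>-5, 0>-1, -6>-9); eliminate day 3.
Row day 2 is strictly dominated by row day 1 (-1>-6, 0>-5, -6>-8); eliminate day 2.
Column day 1 is strictly dominated by day 3 for the inspectee (-6<-1); eliminate day 1.
Column day 2 is strictly dominated by day 3 for the inspectee (-6<0); eliminate day 2.
Only (day 1, day 3) remains, with payoff -6.

-6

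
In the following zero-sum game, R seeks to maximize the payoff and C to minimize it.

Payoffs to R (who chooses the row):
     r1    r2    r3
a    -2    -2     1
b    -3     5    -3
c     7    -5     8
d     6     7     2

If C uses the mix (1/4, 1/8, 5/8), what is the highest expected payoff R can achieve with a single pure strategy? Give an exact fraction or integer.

a: (-2)·(1/4) + (-2)·(1/8) + (1)·(5/8) = -1/8.
b: (-3)·(1/4) + (5)·(1/8) + (-3)·(5/8) = -2.
c: (7)·(1/4) + (-5)·(1/8) + (8)·(5/8) = 49/8.
d: (6)·(1/4) + (7)·(1/8) + (2)·(5/8) = 29/8.
The best pure response is c with expected payoff 49/8.

49/8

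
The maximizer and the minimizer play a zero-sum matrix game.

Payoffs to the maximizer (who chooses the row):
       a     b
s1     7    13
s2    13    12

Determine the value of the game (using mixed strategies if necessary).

85/7

Row minima are 7 and 12, so the maximizer's maximin is 12; column maxima are 13 and 13, so the minimizer's minimax is 13. These differ, so the equilibrium is in mixed strategies.
Let the maximizer play s1 with probability p. The minimizer is indifferent when 7p + 13(1−p) = 13p + 12(1−p), giving p = 1/7.
Let the minimizer play a with probability q. The maximizer is indifferent when 7q + 13(1−q) = 13q + 12(1−q), giving q = 1/7.
The value is 7·(1/7) + (13)·(6/7) = 85/7.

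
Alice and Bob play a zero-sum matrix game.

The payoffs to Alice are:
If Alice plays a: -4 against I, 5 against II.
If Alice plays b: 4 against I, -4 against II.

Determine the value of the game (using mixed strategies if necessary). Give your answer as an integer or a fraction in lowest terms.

Row minima are -4 and -4, so Alice's maximin is -4; column maxima are 4 and 5, so Bob's minimax is 4. These differ, so the equilibrium is in mixed strategies.
Let Alice play a with probability p. Bob is indifferent when −4p + 4(1−p) = 5p − 4(1−p), giving p = 8/17.
Let Bob play I with probability q. Alice is indifferent when −4q + 5(1−q) = 4q − 4(1−q), giving q = 9/17.
The value is -4·(9/17) + (5)·(8/17) = 4/17.

4/17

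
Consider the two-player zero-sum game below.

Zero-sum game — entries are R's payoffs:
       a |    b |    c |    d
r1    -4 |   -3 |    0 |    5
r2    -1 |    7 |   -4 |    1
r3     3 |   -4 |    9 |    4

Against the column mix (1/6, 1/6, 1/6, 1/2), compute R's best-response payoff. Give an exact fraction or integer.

10/3

r1: (-4)·(1/6) + (-3)·(1/6) + (0)·(1/6) + (5)·(1/2) = 4/3.
r2: (-1)·(1/6) + (7)·(1/6) + (-4)·(1/6) + (1)·(1/2) = 5/6.
r3: (3)·(1/6) + (-4)·(1/6) + (9)·(1/6) + (4)·(1/2) = 10/3.
The best pure response is r3 with expected payoff 10/3.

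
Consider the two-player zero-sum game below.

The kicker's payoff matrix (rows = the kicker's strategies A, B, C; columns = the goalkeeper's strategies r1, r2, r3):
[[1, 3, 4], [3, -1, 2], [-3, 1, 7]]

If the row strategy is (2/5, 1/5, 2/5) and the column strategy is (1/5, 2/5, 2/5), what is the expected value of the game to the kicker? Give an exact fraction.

Against (1/5, 2/5, 2/5), each row's expected payoff is A: 3; B: 1; C: 13/5.
Taking the (2/5, 1/5, 2/5)-weighted average: (2/5)·(3) + (1/5)·(1) + (2/5)·(13/5) = 61/25.

61/25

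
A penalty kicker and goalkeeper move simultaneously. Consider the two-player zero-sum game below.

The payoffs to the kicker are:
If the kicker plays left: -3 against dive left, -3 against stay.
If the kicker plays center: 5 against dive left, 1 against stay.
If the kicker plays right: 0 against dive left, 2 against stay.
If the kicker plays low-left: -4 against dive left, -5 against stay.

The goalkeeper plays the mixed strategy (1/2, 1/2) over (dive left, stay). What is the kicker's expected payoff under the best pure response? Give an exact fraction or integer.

left: (-3)·(1/2) + (-3)·(1/2) = -3.
center: (5)·(1/2) + (1)·(1/2) = 3.
right: (0)·(1/2) + (2)·(1/2) = 1.
low-left: (-4)·(1/2) + (-5)·(1/2) = -9/2.
The best pure response is center with expected payoff 3.

3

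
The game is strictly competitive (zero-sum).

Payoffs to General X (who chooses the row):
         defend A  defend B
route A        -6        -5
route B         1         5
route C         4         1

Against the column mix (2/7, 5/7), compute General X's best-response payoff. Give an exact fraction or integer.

route A: (-6)·(2/7) + (-5)·(5/7) = -37/7.
route B: (1)·(2/7) + (5)·(5/7) = 27/7.
route C: (4)·(2/7) + (1)·(5/7) = 13/7.
The best pure response is route B with expected payoff 27/7.

27/7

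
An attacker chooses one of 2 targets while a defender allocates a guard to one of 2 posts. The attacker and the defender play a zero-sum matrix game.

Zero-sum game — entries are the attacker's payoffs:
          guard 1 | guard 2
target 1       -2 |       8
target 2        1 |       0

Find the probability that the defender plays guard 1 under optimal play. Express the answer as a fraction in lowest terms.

8/11

Row minima are -2 and 0, so the attacker's maximin is 0; column maxima are 1 and 8, so the defender's minimax is 1. These differ, so the equilibrium is in mixed strategies.
Let the defender play guard 1 with probability q. The attacker is indifferent when −2q + 8(1−q) = q, giving q = 8/11.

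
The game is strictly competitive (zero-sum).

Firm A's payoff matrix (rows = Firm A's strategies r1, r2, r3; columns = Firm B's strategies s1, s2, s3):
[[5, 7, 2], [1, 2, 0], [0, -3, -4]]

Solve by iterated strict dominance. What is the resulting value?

Column s2 is strictly dominated by s3 for Firm B (2<7, 0<2, -4<-3); eliminate s2.
Row r2 is strictly dominated by row r1 (5>1, 2>0); eliminate r2.
Row r3 is strictly dominated by row r1 (5>0, 2>-4); eliminate r3.
Column s1 is strictly dominated by s3 for Firm B (2<5); eliminate s1.
Only (r1, s3) remains, with payoff 2.

2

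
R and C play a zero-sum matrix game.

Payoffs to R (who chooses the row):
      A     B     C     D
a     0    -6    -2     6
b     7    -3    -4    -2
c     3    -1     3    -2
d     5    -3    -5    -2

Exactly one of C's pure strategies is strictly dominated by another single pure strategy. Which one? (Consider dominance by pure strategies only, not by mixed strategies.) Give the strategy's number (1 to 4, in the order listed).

C prefers columns that give R less. Compare A with B: -6 < 0, -3 < 7, -1 < 3, -3 < 5.
So B strictly dominates A for C; A is strictly dominated.

1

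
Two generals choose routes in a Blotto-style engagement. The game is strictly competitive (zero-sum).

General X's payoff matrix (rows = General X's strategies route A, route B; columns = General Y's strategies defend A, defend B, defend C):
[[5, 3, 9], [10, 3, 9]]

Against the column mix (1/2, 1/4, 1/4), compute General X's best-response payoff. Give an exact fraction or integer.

8

route A: (5)·(1/2) + (3)·(1/4) + (9)·(1/4) = 11/2.
route B: (10)·(1/2) + (3)·(1/4) + (9)·(1/4) = 8.
The best pure response is route B with expected payoff 8.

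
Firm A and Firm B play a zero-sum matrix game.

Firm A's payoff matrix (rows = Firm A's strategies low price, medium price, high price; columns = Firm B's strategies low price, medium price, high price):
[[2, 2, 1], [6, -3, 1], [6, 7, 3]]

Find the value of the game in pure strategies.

3

Row minima: 1, -3, 3 → Firm A's maximin is 3.
Column maxima: 6, 7, 3 → Firm B's minimax is 3.
They coincide at (high price, high price), so the value is 3.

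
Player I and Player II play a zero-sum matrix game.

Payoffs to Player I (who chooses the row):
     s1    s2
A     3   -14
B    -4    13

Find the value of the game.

Row minima are -14 and -4, so Player I's maximin is -4; column maxima are 3 and 13, so Player II's minimax is 3. These differ, so the equilibrium is in mixed strategies.
Let Player I play A with probability p. Player II is indifferent when 3p − 4(1−p) = −14p + 13(1−p), giving p = 1/2.
Let Player II play s1 with probability q. Player I is indifferent when 3q − 14(1−q) = −4q + 13(1−q), giving q = 27/34.
The value is 3·(27/34) + (-14)·(7/34) = -1/2.

-1/2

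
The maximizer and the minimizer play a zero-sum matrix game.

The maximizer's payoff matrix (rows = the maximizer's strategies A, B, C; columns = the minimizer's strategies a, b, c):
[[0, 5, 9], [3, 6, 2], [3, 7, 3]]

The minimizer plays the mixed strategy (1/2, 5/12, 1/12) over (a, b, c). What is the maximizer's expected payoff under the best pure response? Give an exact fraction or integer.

A: (0)·(1/2) + (5)·(5/12) + (9)·(1/12) = 17/6.
B: (3)·(1/2) + (6)·(5/12) + (2)·(1/12) = 25/6.
C: (3)·(1/2) + (7)·(5/12) + (3)·(1/12) = 14/3.
The best pure response is C with expected payoff 14/3.

14/3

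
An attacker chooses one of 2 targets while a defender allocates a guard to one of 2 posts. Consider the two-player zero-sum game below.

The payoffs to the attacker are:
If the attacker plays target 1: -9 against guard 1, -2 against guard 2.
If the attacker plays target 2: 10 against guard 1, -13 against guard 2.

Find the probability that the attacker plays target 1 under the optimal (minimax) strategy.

23/30

Row minima are -9 and -13, so the attacker's maximin is -9; column maxima are 10 and -2, so the defender's minimax is -2. These differ, so the equilibrium is in mixed strategies.
Let the attacker play target 1 with probability p. The defender is indifferent when −9p + 10(1−p) = −2p − 13(1−p), giving p = 23/30.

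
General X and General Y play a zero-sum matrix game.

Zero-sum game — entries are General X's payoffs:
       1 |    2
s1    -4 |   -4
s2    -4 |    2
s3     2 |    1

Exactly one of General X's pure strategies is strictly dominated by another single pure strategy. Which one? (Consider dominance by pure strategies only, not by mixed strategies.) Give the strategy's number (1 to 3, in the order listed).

1

Compare s1 with s3: 2 > -4, 1 > -4.
So s3 strictly dominates s1 for General X; s1 is strictly dominated.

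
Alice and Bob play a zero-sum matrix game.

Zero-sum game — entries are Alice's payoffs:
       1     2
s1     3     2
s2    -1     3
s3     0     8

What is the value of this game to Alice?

Row s2 is strictly dominated by row s3, so Alice never plays it.
The remaining 2×2 game on (s1, s3) × (1, 2) has no saddle point. Let Alice play s1 with probability p; indifference gives 3p = 2p + 8(1−p), so p = 8/9.
Similarly Bob's optimal q on 1 is 2/3, and the value is 3·(2/3) + (2)·(1/3) = 8/3.

8/3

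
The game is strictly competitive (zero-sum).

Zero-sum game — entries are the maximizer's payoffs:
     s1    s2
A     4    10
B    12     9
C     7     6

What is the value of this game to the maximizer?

28/3

Row C is strictly dominated by row B, so the maximizer never plays it.
The remaining 2×2 game on (A, B) × (s1, s2) has no saddle point. Let the maximizer play A with probability p; indifference gives 4p + 12(1−p) = 10p + 9(1−p), so p = 1/3.
Similarly the minimizer's optimal q on s1 is 1/9, and the value is 4·(1/9) + (10)·(8/9) = 28/3.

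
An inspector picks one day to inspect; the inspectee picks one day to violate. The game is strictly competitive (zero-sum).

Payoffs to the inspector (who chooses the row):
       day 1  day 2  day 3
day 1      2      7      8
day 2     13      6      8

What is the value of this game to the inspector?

79/12

Column day 3 is strictly dominated by day 2 for the inspectee (it gives the inspector more in every row).
The remaining 2×2 game on (day 1, day 2) × (day 1, day 2) has no saddle point. Let the inspector play day 1 with probability p; indifference gives 2p + 13(1−p) = 7p + 6(1−p), so p = 7/12.
Similarly the inspectee's optimal q on day 1 is 1/12, and the value is 2·(1/12) + (7)·(11/12) = 79/12.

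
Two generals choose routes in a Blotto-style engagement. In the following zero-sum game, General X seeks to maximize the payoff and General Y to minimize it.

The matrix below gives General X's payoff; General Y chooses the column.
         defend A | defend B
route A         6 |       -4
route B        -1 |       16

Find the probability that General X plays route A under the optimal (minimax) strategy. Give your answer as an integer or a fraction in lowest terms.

Row minima are -4 and -1, so General X's maximin is -1; column maxima are 6 and 16, so General Y's minimax is 6. These differ, so the equilibrium is in mixed strategies.
Let General X play route A with probability p. General Y is indifferent when 6p − (1−p) = −4p + 16(1−p), giving p = 17/27.

17/27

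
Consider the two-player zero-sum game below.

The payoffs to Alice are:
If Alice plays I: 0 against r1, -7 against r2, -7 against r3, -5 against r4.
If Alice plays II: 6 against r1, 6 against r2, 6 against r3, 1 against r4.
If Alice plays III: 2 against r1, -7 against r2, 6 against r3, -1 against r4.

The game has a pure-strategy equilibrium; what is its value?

Row minima: -7, 1, -7 → Alice's maximin is 1.
Column maxima: 6, 6, 6, 1 → Bob's minimax is 1.
They coincide at (II, r4), so the value is 1.

1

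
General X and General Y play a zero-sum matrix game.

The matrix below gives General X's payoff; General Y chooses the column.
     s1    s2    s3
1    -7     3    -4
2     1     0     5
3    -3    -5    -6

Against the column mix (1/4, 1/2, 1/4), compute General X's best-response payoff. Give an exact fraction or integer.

3/2

1: (-7)·(1/4) + (3)·(1/2) + (-4)·(1/4) = -5/4.
2: (1)·(1/4) + (0)·(1/2) + (5)·(1/4) = 3/2.
3: (-3)·(1/4) + (-5)·(1/2) + (-6)·(1/4) = -19/4.
The best pure response is 2 with expected payoff 3/2.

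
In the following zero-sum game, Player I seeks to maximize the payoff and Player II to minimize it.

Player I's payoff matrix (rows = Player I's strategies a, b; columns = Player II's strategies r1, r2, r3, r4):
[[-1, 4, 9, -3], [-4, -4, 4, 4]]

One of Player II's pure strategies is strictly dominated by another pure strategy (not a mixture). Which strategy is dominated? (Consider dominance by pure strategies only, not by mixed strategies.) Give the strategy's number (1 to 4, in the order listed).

3

Player II prefers columns that give Player I less. Compare r3 with r1: -1 < 9, -4 < 4.
So r1 strictly dominates r3 for Player II; r3 is strictly dominated.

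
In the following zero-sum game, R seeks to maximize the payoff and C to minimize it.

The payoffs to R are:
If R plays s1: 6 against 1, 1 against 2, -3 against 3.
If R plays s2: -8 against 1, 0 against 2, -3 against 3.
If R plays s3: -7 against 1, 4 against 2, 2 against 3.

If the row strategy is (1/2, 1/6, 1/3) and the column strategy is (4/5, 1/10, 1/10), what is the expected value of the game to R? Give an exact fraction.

-29/60

Against (4/5, 1/10, 1/10), each row's expected payoff is s1: 23/5; s2: -67/10; s3: -5.
Taking the (1/2, 1/6, 1/3)-weighted average: (1/2)·(23/5) + (1/6)·(-67/10) + (1/3)·(-5) = -29/60.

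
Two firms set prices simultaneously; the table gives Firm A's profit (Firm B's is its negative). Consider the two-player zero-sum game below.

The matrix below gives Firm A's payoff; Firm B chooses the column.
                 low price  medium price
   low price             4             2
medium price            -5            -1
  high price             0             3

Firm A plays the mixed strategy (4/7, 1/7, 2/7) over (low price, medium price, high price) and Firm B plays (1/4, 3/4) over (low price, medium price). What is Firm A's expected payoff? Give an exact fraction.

Against (1/4, 3/4), each row's expected payoff is low price: 5/2; medium price: -2; high price: 9/4.
Taking the (4/7, 1/7, 2/7)-weighted average: (4/7)·(5/2) + (1/7)·(-2) + (2/7)·(9/4) = 25/14.

25/14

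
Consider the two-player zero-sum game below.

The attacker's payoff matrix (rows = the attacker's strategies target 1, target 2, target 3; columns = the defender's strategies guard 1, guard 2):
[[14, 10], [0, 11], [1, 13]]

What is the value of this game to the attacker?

43/4

Row target 2 is strictly dominated by row target 3, so the attacker never plays it.
The remaining 2×2 game on (target 1, target 3) × (guard 1, guard 2) has no saddle point. Let the attacker play target 1 with probability p; indifference gives 14p + (1−p) = 10p + 13(1−p), so p = 3/4.
Similarly the defender's optimal q on guard 1 is 3/16, and the value is 14·(3/16) + (10)·(13/16) = 43/4.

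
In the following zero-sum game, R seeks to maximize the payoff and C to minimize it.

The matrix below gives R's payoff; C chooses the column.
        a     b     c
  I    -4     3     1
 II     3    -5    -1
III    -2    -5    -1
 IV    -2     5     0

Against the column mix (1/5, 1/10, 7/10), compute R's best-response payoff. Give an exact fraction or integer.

I: (-4)·(1/5) + (3)·(1/10) + (1)·(7/10) = 1/5.
II: (3)·(1/5) + (-5)·(1/10) + (-1)·(7/10) = -3/5.
III: (-2)·(1/5) + (-5)·(1/10) + (-1)·(7/10) = -8/5.
IV: (-2)·(1/5) + (5)·(1/10) + (0)·(7/10) = 1/10.
The best pure response is I with expected payoff 1/5.

1/5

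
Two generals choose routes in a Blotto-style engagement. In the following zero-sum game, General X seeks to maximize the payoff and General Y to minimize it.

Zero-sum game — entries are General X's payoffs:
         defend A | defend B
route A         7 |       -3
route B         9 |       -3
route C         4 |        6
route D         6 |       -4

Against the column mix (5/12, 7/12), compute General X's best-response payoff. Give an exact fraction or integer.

route A: (7)·(5/12) + (-3)·(7/12) = 7/6.
route B: (9)·(5/12) + (-3)·(7/12) = 2.
route C: (4)·(5/12) + (6)·(7/12) = 31/6.
route D: (6)·(5/12) + (-4)·(7/12) = 1/6.
The best pure response is route C with expected payoff 31/6.

31/6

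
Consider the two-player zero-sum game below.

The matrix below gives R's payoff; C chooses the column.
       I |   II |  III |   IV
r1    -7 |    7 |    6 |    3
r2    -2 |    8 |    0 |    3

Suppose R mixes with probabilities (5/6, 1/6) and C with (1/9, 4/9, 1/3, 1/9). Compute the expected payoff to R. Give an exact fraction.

9/2

Against (1/9, 4/9, 1/3, 1/9), each row's expected payoff is r1: 14/3; r2: 11/3.
Taking the (5/6, 1/6)-weighted average: (5/6)·(14/3) + (1/6)·(11/3) = 9/2.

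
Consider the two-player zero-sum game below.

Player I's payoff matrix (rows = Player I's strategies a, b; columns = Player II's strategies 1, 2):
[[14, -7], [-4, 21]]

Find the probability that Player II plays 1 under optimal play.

Row minima are -7 and -4, so Player I's maximin is -4; column maxima are 14 and 21, so Player II's minimax is 14. These differ, so the equilibrium is in mixed strategies.
Let Player II play 1 with probability q. Player I is indifferent when 14q − 7(1−q) = −4q + 21(1−q), giving q = 14/23.

14/23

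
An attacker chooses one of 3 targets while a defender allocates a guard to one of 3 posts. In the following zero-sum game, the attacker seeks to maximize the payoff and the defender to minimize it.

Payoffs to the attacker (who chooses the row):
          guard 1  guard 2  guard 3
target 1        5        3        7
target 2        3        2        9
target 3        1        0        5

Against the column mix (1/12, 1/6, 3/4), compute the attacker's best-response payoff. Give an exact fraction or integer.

target 1: (5)·(1/12) + (3)·(1/6) + (7)·(3/4) = 37/6.
target 2: (3)·(1/12) + (2)·(1/6) + (9)·(3/4) = 22/3.
target 3: (1)·(1/12) + (0)·(1/6) + (5)·(3/4) = 23/6.
The best pure response is target 2 with expected payoff 22/3.

22/3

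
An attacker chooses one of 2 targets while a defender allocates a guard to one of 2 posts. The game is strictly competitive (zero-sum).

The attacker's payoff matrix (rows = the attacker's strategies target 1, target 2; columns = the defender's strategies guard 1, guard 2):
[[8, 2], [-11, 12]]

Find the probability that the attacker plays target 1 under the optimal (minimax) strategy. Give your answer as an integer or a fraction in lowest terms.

Row minima are 2 and -11, so the attacker's maximin is 2; column maxima are 8 and 12, so the defender's minimax is 8. These differ, so the equilibrium is in mixed strategies.
Let the attacker play target 1 with probability p. The defender is indifferent when 8p − 11(1−p) = 2p + 12(1−p), giving p = 23/29.

23/29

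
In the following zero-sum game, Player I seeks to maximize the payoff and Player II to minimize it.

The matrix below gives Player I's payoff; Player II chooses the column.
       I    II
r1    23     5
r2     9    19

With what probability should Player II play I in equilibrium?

Row minima are 5 and 9, so Player I's maximin is 9; column maxima are 23 and 19, so Player II's minimax is 19. These differ, so the equilibrium is in mixed strategies.
Let Player II play I with probability q. Player I is indifferent when 23q + 5(1−q) = 9q + 19(1−q), giving q = 1/2.

1/2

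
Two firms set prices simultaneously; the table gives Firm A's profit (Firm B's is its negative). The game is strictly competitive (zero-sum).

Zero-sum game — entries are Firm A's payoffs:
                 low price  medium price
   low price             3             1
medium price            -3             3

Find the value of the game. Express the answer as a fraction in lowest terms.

Row minima are 1 and -3, so Firm A's maximin is 1; column maxima are 3 and 3, so Firm B's minimax is 3. These differ, so the equilibrium is in mixed strategies.
Let Firm A play low price with probability p. Firm B is indifferent when 3p − 3(1−p) = p + 3(1−p), giving p = 3/4.
Let Firm B play low price with probability q. Firm A is indifferent when 3q + (1−q) = −3q + 3(1−q), giving q = 1/4.
The value is 3·(1/4) + (1)·(3/4) = 3/2.

3/2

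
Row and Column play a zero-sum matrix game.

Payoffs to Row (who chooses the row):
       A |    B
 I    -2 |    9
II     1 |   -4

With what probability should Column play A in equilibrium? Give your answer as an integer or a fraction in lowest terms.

13/16

Row minima are -2 and -4, so Row's maximin is -2; column maxima are 1 and 9, so Column's minimax is 1. These differ, so the equilibrium is in mixed strategies.
Let Column play A with probability q. Row is indifferent when −2q + 9(1−q) = q − 4(1−q), giving q = 13/16.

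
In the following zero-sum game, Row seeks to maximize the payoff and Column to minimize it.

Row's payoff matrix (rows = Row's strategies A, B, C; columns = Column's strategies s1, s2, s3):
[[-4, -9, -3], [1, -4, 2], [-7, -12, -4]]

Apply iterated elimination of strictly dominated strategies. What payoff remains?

Column s3 is strictly dominated by s1 for Column (-4<-3, 1<2, -7<-4); eliminate s3.
Column s1 is strictly dominated by s2 for Column (-9<-4, -4<1, -12<-7); eliminate s1.
Row C is strictly dominated by row A (-9>-12); eliminate C.
Row A is strictly dominated by row B (-4>-9); eliminate A.
Only (B, s2) remains, with payoff -4.

-4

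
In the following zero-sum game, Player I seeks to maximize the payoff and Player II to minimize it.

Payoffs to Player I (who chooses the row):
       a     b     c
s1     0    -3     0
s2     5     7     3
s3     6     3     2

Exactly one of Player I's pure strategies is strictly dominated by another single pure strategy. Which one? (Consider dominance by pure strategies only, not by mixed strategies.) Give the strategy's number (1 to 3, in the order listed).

1

Compare s1 with s2: 5 > 0, 7 > -3, 3 > 0.
So s2 strictly dominates s1 for Player I; s1 is strictly dominated.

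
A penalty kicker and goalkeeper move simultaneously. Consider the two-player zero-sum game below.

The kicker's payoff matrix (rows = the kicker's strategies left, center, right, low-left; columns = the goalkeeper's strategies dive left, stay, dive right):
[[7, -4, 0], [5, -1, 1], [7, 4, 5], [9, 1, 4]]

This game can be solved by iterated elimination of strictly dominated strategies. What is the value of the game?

Row left is strictly dominated by row low-left (9>7, 1>-4, 4>0); eliminate left.
Column dive right is strictly dominated by stay for the goalkeeper (-1<1, 4<5, 1<4); eliminate dive right.
Column dive left is strictly dominated by stay for the goalkeeper (-1<5, 4<7, 1<9); eliminate dive left.
Row low-left is strictly dominated by row right (4>1); eliminate low-left.
Row center is strictly dominated by row right (4>-1); eliminate center.
Only (right, stay) remains, with payoff 4.

4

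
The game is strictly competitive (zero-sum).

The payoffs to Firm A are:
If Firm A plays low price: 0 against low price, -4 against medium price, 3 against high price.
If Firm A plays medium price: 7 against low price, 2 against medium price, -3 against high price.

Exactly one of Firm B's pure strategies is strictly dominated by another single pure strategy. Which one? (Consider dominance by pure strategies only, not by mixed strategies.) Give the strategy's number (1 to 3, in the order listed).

1

Firm B prefers columns that give Firm A less. Compare low price with medium price: -4 < 0, 2 < 7.
So medium price strictly dominates low price for Firm B; low price is strictly dominated.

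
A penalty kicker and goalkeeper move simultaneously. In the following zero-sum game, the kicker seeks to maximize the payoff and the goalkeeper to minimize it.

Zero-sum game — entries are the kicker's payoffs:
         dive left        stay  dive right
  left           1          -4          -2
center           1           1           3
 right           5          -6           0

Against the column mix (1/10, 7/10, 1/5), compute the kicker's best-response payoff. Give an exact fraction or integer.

7/5

left: (1)·(1/10) + (-4)·(7/10) + (-2)·(1/5) = -31/10.
center: (1)·(1/10) + (1)·(7/10) + (3)·(1/5) = 7/5.
right: (5)·(1/10) + (-6)·(7/10) + (0)·(1/5) = -37/10.
The best pure response is center with expected payoff 7/5.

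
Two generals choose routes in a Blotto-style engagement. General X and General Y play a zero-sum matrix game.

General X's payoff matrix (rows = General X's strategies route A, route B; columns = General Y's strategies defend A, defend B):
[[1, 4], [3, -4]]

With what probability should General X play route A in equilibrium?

7/10

Row minima are 1 and -4, so General X's maximin is 1; column maxima are 3 and 4, so General Y's minimax is 3. These differ, so the equilibrium is in mixed strategies.
Let General X play route A with probability p. General Y is indifferent when p + 3(1−p) = 4p − 4(1−p), giving p = 7/10.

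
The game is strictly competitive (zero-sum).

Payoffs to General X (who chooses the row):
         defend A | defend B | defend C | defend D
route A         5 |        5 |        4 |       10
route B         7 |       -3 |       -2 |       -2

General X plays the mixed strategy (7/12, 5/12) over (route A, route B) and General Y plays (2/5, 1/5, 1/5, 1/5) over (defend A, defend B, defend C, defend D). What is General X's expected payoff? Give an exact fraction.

119/30

Against (2/5, 1/5, 1/5, 1/5), each row's expected payoff is route A: 29/5; route B: 7/5.
Taking the (7/12, 5/12)-weighted average: (7/12)·(29/5) + (5/12)·(7/5) = 119/30.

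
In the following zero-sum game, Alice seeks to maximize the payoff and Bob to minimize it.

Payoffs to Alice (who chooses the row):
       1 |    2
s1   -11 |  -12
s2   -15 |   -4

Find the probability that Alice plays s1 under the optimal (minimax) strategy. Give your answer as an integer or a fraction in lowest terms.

Row minima are -12 and -15, so Alice's maximin is -12; column maxima are -11 and -4, so Bob's minimax is -11. These differ, so the equilibrium is in mixed strategies.
Let Alice play s1 with probability p. Bob is indifferent when −11p − 15(1−p) = −12p − 4(1−p), giving p = 11/12.

11/12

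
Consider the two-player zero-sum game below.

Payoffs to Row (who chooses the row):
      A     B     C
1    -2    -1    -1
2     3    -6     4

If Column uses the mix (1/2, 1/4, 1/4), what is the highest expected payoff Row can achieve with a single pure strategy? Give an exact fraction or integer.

1: (-2)·(1/2) + (-1)·(1/4) + (-1)·(1/4) = -3/2.
2: (3)·(1/2) + (-6)·(1/4) + (4)·(1/4) = 1.
The best pure response is 2 with expected payoff 1.

1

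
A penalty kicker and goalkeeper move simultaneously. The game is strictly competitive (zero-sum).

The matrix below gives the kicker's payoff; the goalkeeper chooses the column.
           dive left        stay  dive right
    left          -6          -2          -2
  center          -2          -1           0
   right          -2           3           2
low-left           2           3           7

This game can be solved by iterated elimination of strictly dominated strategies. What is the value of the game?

Column stay is strictly dominated by dive left for the goalkeeper (-6<-2, -2<-1, -2<3, 2<3); eliminate stay.
Row left is strictly dominated by row center (-2>-6, 0>-2); eliminate left.
Row right is strictly dominated by row low-left (2>-2, 7>2); eliminate right.
Column dive right is strictly dominated by dive left for the goalkeeper (-2<0, 2<7); eliminate dive right.
Row center is strictly dominated by row low-left (2>-2); eliminate center.
Only (low-left, dive left) remains, with payoff 2.

2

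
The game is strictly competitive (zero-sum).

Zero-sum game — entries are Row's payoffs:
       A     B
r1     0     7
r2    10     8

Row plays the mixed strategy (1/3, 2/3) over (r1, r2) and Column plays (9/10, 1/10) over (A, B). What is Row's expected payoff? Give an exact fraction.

203/30

Against (9/10, 1/10), each row's expected payoff is r1: 7/10; r2: 49/5.
Taking the (1/3, 2/3)-weighted average: (1/3)·(7/10) + (2/3)·(49/5) = 203/30.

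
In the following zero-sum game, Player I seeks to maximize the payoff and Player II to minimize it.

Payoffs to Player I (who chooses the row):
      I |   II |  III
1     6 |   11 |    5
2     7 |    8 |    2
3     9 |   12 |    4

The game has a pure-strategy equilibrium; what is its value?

Row minima: 5, 2, 4 → Player I's maximin is 5.
Column maxima: 9, 12, 5 → Player II's minimax is 5.
They coincide at (1, III), so the value is 5.

5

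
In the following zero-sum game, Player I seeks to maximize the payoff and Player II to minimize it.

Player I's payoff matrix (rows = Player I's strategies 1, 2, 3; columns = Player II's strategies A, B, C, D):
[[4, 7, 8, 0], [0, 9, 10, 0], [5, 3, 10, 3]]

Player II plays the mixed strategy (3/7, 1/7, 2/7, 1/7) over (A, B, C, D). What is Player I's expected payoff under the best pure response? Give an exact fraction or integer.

41/7

1: (4)·(3/7) + (7)·(1/7) + (8)·(2/7) + (0)·(1/7) = 5.
2: (0)·(3/7) + (9)·(1/7) + (10)·(2/7) + (0)·(1/7) = 29/7.
3: (5)·(3/7) + (3)·(1/7) + (10)·(2/7) + (3)·(1/7) = 41/7.
The best pure response is 3 with expected payoff 41/7.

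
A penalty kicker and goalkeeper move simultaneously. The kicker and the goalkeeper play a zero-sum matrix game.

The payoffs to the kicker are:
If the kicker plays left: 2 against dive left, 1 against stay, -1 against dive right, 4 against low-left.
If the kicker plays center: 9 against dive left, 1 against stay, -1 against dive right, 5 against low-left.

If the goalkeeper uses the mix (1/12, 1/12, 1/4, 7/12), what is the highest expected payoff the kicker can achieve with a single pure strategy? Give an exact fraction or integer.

7/2

left: (2)·(1/12) + (1)·(1/12) + (-1)·(1/4) + (4)·(7/12) = 7/3.
center: (9)·(1/12) + (1)·(1/12) + (-1)·(1/4) + (5)·(7/12) = 7/2.
The best pure response is center with expected payoff 7/2.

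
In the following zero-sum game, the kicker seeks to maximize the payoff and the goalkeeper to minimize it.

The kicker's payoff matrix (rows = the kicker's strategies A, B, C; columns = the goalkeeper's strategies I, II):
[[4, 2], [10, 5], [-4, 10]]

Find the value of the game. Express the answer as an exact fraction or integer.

120/19

Row A is strictly dominated by row B, so the kicker never plays it.
The remaining 2×2 game on (B, C) × (I, II) has no saddle point. Let the kicker play B with probability p; indifference gives 10p − 4(1−p) = 5p + 10(1−p), so p = 14/19.
Similarly the goalkeeper's optimal q on I is 5/19, and the value is 10·(5/19) + (5)·(14/19) = 120/19.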